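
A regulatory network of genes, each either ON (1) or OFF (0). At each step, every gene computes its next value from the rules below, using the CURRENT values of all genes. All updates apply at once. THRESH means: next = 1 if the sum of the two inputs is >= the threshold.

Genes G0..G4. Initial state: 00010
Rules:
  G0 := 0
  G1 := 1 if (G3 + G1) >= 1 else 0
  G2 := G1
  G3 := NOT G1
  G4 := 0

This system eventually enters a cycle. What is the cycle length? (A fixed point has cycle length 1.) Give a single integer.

Answer: 1

Derivation:
Step 0: 00010
Step 1: G0=0(const) G1=(1+0>=1)=1 G2=G1=0 G3=NOT G1=NOT 0=1 G4=0(const) -> 01010
Step 2: G0=0(const) G1=(1+1>=1)=1 G2=G1=1 G3=NOT G1=NOT 1=0 G4=0(const) -> 01100
Step 3: G0=0(const) G1=(0+1>=1)=1 G2=G1=1 G3=NOT G1=NOT 1=0 G4=0(const) -> 01100
State from step 3 equals state from step 2 -> cycle length 1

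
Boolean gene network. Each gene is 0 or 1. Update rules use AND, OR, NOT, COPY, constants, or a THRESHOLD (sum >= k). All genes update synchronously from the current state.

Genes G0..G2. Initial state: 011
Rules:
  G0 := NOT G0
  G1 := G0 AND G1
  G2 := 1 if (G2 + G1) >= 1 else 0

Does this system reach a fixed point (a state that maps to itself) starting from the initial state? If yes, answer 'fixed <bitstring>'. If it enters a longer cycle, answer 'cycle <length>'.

Step 0: 011
Step 1: G0=NOT G0=NOT 0=1 G1=G0&G1=0&1=0 G2=(1+1>=1)=1 -> 101
Step 2: G0=NOT G0=NOT 1=0 G1=G0&G1=1&0=0 G2=(1+0>=1)=1 -> 001
Step 3: G0=NOT G0=NOT 0=1 G1=G0&G1=0&0=0 G2=(1+0>=1)=1 -> 101
Cycle of length 2 starting at step 1 -> no fixed point

Answer: cycle 2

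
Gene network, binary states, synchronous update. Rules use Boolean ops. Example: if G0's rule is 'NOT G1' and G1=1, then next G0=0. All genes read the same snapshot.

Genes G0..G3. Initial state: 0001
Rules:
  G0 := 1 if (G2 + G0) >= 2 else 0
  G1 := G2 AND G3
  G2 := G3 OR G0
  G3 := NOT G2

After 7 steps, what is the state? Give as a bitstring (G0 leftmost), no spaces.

Step 1: G0=(0+0>=2)=0 G1=G2&G3=0&1=0 G2=G3|G0=1|0=1 G3=NOT G2=NOT 0=1 -> 0011
Step 2: G0=(1+0>=2)=0 G1=G2&G3=1&1=1 G2=G3|G0=1|0=1 G3=NOT G2=NOT 1=0 -> 0110
Step 3: G0=(1+0>=2)=0 G1=G2&G3=1&0=0 G2=G3|G0=0|0=0 G3=NOT G2=NOT 1=0 -> 0000
Step 4: G0=(0+0>=2)=0 G1=G2&G3=0&0=0 G2=G3|G0=0|0=0 G3=NOT G2=NOT 0=1 -> 0001
Step 5: G0=(0+0>=2)=0 G1=G2&G3=0&1=0 G2=G3|G0=1|0=1 G3=NOT G2=NOT 0=1 -> 0011
Step 6: G0=(1+0>=2)=0 G1=G2&G3=1&1=1 G2=G3|G0=1|0=1 G3=NOT G2=NOT 1=0 -> 0110
Step 7: G0=(1+0>=2)=0 G1=G2&G3=1&0=0 G2=G3|G0=0|0=0 G3=NOT G2=NOT 1=0 -> 0000

0000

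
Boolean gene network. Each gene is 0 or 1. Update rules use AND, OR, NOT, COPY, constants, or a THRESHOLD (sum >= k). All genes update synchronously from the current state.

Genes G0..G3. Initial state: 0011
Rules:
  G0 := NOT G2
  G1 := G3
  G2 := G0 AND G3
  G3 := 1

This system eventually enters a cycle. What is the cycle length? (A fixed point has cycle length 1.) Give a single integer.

Step 0: 0011
Step 1: G0=NOT G2=NOT 1=0 G1=G3=1 G2=G0&G3=0&1=0 G3=1(const) -> 0101
Step 2: G0=NOT G2=NOT 0=1 G1=G3=1 G2=G0&G3=0&1=0 G3=1(const) -> 1101
Step 3: G0=NOT G2=NOT 0=1 G1=G3=1 G2=G0&G3=1&1=1 G3=1(const) -> 1111
Step 4: G0=NOT G2=NOT 1=0 G1=G3=1 G2=G0&G3=1&1=1 G3=1(const) -> 0111
Step 5: G0=NOT G2=NOT 1=0 G1=G3=1 G2=G0&G3=0&1=0 G3=1(const) -> 0101
State from step 5 equals state from step 1 -> cycle length 4

Answer: 4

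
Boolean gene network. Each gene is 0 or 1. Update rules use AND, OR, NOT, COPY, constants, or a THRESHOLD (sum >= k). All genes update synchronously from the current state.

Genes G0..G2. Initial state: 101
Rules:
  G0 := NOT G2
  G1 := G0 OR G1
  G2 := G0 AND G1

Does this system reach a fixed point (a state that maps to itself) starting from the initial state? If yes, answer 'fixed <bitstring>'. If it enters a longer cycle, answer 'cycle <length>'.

Step 0: 101
Step 1: G0=NOT G2=NOT 1=0 G1=G0|G1=1|0=1 G2=G0&G1=1&0=0 -> 010
Step 2: G0=NOT G2=NOT 0=1 G1=G0|G1=0|1=1 G2=G0&G1=0&1=0 -> 110
Step 3: G0=NOT G2=NOT 0=1 G1=G0|G1=1|1=1 G2=G0&G1=1&1=1 -> 111
Step 4: G0=NOT G2=NOT 1=0 G1=G0|G1=1|1=1 G2=G0&G1=1&1=1 -> 011
Step 5: G0=NOT G2=NOT 1=0 G1=G0|G1=0|1=1 G2=G0&G1=0&1=0 -> 010
Cycle of length 4 starting at step 1 -> no fixed point

Answer: cycle 4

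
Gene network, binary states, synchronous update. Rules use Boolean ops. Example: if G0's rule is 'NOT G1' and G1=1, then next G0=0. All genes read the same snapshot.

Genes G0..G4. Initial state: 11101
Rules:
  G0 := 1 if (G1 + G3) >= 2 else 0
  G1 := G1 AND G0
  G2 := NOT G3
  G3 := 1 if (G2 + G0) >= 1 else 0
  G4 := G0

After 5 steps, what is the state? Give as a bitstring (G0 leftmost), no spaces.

Step 1: G0=(1+0>=2)=0 G1=G1&G0=1&1=1 G2=NOT G3=NOT 0=1 G3=(1+1>=1)=1 G4=G0=1 -> 01111
Step 2: G0=(1+1>=2)=1 G1=G1&G0=1&0=0 G2=NOT G3=NOT 1=0 G3=(1+0>=1)=1 G4=G0=0 -> 10010
Step 3: G0=(0+1>=2)=0 G1=G1&G0=0&1=0 G2=NOT G3=NOT 1=0 G3=(0+1>=1)=1 G4=G0=1 -> 00011
Step 4: G0=(0+1>=2)=0 G1=G1&G0=0&0=0 G2=NOT G3=NOT 1=0 G3=(0+0>=1)=0 G4=G0=0 -> 00000
Step 5: G0=(0+0>=2)=0 G1=G1&G0=0&0=0 G2=NOT G3=NOT 0=1 G3=(0+0>=1)=0 G4=G0=0 -> 00100

00100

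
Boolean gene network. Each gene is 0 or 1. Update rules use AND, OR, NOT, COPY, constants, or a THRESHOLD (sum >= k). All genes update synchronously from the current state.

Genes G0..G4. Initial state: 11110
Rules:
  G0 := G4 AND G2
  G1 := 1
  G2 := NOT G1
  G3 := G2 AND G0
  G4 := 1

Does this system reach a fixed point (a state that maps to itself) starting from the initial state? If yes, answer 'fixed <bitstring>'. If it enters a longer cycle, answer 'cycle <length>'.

Answer: fixed 01001

Derivation:
Step 0: 11110
Step 1: G0=G4&G2=0&1=0 G1=1(const) G2=NOT G1=NOT 1=0 G3=G2&G0=1&1=1 G4=1(const) -> 01011
Step 2: G0=G4&G2=1&0=0 G1=1(const) G2=NOT G1=NOT 1=0 G3=G2&G0=0&0=0 G4=1(const) -> 01001
Step 3: G0=G4&G2=1&0=0 G1=1(const) G2=NOT G1=NOT 1=0 G3=G2&G0=0&0=0 G4=1(const) -> 01001
Fixed point reached at step 2: 01001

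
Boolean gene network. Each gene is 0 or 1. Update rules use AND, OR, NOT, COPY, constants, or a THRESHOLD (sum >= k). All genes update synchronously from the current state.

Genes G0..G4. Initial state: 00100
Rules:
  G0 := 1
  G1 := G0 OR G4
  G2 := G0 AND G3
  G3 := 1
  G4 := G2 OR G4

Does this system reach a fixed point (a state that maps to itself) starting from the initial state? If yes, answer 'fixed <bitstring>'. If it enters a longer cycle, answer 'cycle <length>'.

Step 0: 00100
Step 1: G0=1(const) G1=G0|G4=0|0=0 G2=G0&G3=0&0=0 G3=1(const) G4=G2|G4=1|0=1 -> 10011
Step 2: G0=1(const) G1=G0|G4=1|1=1 G2=G0&G3=1&1=1 G3=1(const) G4=G2|G4=0|1=1 -> 11111
Step 3: G0=1(const) G1=G0|G4=1|1=1 G2=G0&G3=1&1=1 G3=1(const) G4=G2|G4=1|1=1 -> 11111
Fixed point reached at step 2: 11111

Answer: fixed 11111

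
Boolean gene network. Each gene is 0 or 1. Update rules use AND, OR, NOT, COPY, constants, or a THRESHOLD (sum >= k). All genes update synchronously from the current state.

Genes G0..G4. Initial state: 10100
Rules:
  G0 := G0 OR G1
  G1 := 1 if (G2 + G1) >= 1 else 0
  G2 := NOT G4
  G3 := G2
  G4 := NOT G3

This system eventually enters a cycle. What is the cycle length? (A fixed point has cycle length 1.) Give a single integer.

Step 0: 10100
Step 1: G0=G0|G1=1|0=1 G1=(1+0>=1)=1 G2=NOT G4=NOT 0=1 G3=G2=1 G4=NOT G3=NOT 0=1 -> 11111
Step 2: G0=G0|G1=1|1=1 G1=(1+1>=1)=1 G2=NOT G4=NOT 1=0 G3=G2=1 G4=NOT G3=NOT 1=0 -> 11010
Step 3: G0=G0|G1=1|1=1 G1=(0+1>=1)=1 G2=NOT G4=NOT 0=1 G3=G2=0 G4=NOT G3=NOT 1=0 -> 11100
Step 4: G0=G0|G1=1|1=1 G1=(1+1>=1)=1 G2=NOT G4=NOT 0=1 G3=G2=1 G4=NOT G3=NOT 0=1 -> 11111
State from step 4 equals state from step 1 -> cycle length 3

Answer: 3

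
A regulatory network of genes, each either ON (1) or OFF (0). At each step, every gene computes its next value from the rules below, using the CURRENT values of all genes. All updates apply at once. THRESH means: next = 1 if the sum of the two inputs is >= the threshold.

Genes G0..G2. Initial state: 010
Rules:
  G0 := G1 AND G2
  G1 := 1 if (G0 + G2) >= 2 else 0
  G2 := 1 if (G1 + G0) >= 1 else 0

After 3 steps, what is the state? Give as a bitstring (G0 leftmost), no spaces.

Step 1: G0=G1&G2=1&0=0 G1=(0+0>=2)=0 G2=(1+0>=1)=1 -> 001
Step 2: G0=G1&G2=0&1=0 G1=(0+1>=2)=0 G2=(0+0>=1)=0 -> 000
Step 3: G0=G1&G2=0&0=0 G1=(0+0>=2)=0 G2=(0+0>=1)=0 -> 000

000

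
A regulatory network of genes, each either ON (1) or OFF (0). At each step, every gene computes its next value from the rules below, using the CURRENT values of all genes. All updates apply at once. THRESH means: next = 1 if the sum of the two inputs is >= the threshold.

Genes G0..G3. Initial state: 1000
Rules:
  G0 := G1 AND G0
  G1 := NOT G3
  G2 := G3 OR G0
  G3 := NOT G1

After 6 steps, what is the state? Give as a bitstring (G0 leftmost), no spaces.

Step 1: G0=G1&G0=0&1=0 G1=NOT G3=NOT 0=1 G2=G3|G0=0|1=1 G3=NOT G1=NOT 0=1 -> 0111
Step 2: G0=G1&G0=1&0=0 G1=NOT G3=NOT 1=0 G2=G3|G0=1|0=1 G3=NOT G1=NOT 1=0 -> 0010
Step 3: G0=G1&G0=0&0=0 G1=NOT G3=NOT 0=1 G2=G3|G0=0|0=0 G3=NOT G1=NOT 0=1 -> 0101
Step 4: G0=G1&G0=1&0=0 G1=NOT G3=NOT 1=0 G2=G3|G0=1|0=1 G3=NOT G1=NOT 1=0 -> 0010
Step 5: G0=G1&G0=0&0=0 G1=NOT G3=NOT 0=1 G2=G3|G0=0|0=0 G3=NOT G1=NOT 0=1 -> 0101
Step 6: G0=G1&G0=1&0=0 G1=NOT G3=NOT 1=0 G2=G3|G0=1|0=1 G3=NOT G1=NOT 1=0 -> 0010

0010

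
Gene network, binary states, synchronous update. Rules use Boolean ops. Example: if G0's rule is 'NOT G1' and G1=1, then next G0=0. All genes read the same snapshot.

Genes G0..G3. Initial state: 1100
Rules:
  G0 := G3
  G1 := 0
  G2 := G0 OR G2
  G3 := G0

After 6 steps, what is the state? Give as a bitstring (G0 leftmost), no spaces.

Step 1: G0=G3=0 G1=0(const) G2=G0|G2=1|0=1 G3=G0=1 -> 0011
Step 2: G0=G3=1 G1=0(const) G2=G0|G2=0|1=1 G3=G0=0 -> 1010
Step 3: G0=G3=0 G1=0(const) G2=G0|G2=1|1=1 G3=G0=1 -> 0011
Step 4: G0=G3=1 G1=0(const) G2=G0|G2=0|1=1 G3=G0=0 -> 1010
Step 5: G0=G3=0 G1=0(const) G2=G0|G2=1|1=1 G3=G0=1 -> 0011
Step 6: G0=G3=1 G1=0(const) G2=G0|G2=0|1=1 G3=G0=0 -> 1010

1010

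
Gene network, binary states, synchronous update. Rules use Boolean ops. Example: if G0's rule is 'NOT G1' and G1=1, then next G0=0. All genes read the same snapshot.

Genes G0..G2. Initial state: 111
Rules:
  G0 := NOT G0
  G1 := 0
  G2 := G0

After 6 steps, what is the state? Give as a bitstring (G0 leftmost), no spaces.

Step 1: G0=NOT G0=NOT 1=0 G1=0(const) G2=G0=1 -> 001
Step 2: G0=NOT G0=NOT 0=1 G1=0(const) G2=G0=0 -> 100
Step 3: G0=NOT G0=NOT 1=0 G1=0(const) G2=G0=1 -> 001
Step 4: G0=NOT G0=NOT 0=1 G1=0(const) G2=G0=0 -> 100
Step 5: G0=NOT G0=NOT 1=0 G1=0(const) G2=G0=1 -> 001
Step 6: G0=NOT G0=NOT 0=1 G1=0(const) G2=G0=0 -> 100

100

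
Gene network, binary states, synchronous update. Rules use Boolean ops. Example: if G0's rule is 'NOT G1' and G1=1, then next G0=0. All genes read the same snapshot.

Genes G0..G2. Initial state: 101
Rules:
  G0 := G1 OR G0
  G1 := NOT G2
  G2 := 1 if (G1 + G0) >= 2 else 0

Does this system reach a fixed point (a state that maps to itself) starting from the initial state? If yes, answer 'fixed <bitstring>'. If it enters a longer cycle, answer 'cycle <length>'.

Answer: cycle 4

Derivation:
Step 0: 101
Step 1: G0=G1|G0=0|1=1 G1=NOT G2=NOT 1=0 G2=(0+1>=2)=0 -> 100
Step 2: G0=G1|G0=0|1=1 G1=NOT G2=NOT 0=1 G2=(0+1>=2)=0 -> 110
Step 3: G0=G1|G0=1|1=1 G1=NOT G2=NOT 0=1 G2=(1+1>=2)=1 -> 111
Step 4: G0=G1|G0=1|1=1 G1=NOT G2=NOT 1=0 G2=(1+1>=2)=1 -> 101
Cycle of length 4 starting at step 0 -> no fixed point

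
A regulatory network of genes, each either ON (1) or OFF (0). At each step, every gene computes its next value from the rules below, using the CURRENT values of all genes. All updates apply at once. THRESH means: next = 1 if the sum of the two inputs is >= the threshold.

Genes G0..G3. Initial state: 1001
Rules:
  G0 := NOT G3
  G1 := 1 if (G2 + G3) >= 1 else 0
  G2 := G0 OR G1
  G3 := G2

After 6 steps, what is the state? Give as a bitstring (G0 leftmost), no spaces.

Step 1: G0=NOT G3=NOT 1=0 G1=(0+1>=1)=1 G2=G0|G1=1|0=1 G3=G2=0 -> 0110
Step 2: G0=NOT G3=NOT 0=1 G1=(1+0>=1)=1 G2=G0|G1=0|1=1 G3=G2=1 -> 1111
Step 3: G0=NOT G3=NOT 1=0 G1=(1+1>=1)=1 G2=G0|G1=1|1=1 G3=G2=1 -> 0111
Step 4: G0=NOT G3=NOT 1=0 G1=(1+1>=1)=1 G2=G0|G1=0|1=1 G3=G2=1 -> 0111
Step 5: G0=NOT G3=NOT 1=0 G1=(1+1>=1)=1 G2=G0|G1=0|1=1 G3=G2=1 -> 0111
Step 6: G0=NOT G3=NOT 1=0 G1=(1+1>=1)=1 G2=G0|G1=0|1=1 G3=G2=1 -> 0111

0111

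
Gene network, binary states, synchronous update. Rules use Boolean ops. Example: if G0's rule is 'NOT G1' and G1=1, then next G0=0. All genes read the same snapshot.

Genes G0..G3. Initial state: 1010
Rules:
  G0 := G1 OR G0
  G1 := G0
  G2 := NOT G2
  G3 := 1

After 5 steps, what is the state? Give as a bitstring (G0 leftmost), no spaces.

Step 1: G0=G1|G0=0|1=1 G1=G0=1 G2=NOT G2=NOT 1=0 G3=1(const) -> 1101
Step 2: G0=G1|G0=1|1=1 G1=G0=1 G2=NOT G2=NOT 0=1 G3=1(const) -> 1111
Step 3: G0=G1|G0=1|1=1 G1=G0=1 G2=NOT G2=NOT 1=0 G3=1(const) -> 1101
Step 4: G0=G1|G0=1|1=1 G1=G0=1 G2=NOT G2=NOT 0=1 G3=1(const) -> 1111
Step 5: G0=G1|G0=1|1=1 G1=G0=1 G2=NOT G2=NOT 1=0 G3=1(const) -> 1101

1101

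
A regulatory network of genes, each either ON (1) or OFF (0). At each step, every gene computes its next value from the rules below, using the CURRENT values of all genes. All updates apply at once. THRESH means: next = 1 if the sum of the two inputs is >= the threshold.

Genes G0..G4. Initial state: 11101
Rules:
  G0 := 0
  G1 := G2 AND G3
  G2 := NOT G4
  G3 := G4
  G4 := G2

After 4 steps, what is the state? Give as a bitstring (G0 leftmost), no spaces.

Step 1: G0=0(const) G1=G2&G3=1&0=0 G2=NOT G4=NOT 1=0 G3=G4=1 G4=G2=1 -> 00011
Step 2: G0=0(const) G1=G2&G3=0&1=0 G2=NOT G4=NOT 1=0 G3=G4=1 G4=G2=0 -> 00010
Step 3: G0=0(const) G1=G2&G3=0&1=0 G2=NOT G4=NOT 0=1 G3=G4=0 G4=G2=0 -> 00100
Step 4: G0=0(const) G1=G2&G3=1&0=0 G2=NOT G4=NOT 0=1 G3=G4=0 G4=G2=1 -> 00101

00101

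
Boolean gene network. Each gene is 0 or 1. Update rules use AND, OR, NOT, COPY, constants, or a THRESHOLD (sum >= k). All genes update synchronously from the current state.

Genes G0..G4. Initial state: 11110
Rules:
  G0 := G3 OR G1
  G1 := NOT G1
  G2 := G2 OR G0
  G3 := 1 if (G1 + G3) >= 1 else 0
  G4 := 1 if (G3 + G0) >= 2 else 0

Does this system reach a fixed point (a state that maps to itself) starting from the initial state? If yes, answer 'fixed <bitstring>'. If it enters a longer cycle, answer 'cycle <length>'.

Answer: cycle 2

Derivation:
Step 0: 11110
Step 1: G0=G3|G1=1|1=1 G1=NOT G1=NOT 1=0 G2=G2|G0=1|1=1 G3=(1+1>=1)=1 G4=(1+1>=2)=1 -> 10111
Step 2: G0=G3|G1=1|0=1 G1=NOT G1=NOT 0=1 G2=G2|G0=1|1=1 G3=(0+1>=1)=1 G4=(1+1>=2)=1 -> 11111
Step 3: G0=G3|G1=1|1=1 G1=NOT G1=NOT 1=0 G2=G2|G0=1|1=1 G3=(1+1>=1)=1 G4=(1+1>=2)=1 -> 10111
Cycle of length 2 starting at step 1 -> no fixed point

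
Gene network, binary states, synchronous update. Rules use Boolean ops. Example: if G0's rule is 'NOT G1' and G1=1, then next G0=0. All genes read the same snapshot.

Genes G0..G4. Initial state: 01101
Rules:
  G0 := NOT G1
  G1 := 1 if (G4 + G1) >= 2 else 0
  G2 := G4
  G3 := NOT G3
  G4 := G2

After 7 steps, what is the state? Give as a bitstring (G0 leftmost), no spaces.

Step 1: G0=NOT G1=NOT 1=0 G1=(1+1>=2)=1 G2=G4=1 G3=NOT G3=NOT 0=1 G4=G2=1 -> 01111
Step 2: G0=NOT G1=NOT 1=0 G1=(1+1>=2)=1 G2=G4=1 G3=NOT G3=NOT 1=0 G4=G2=1 -> 01101
Step 3: G0=NOT G1=NOT 1=0 G1=(1+1>=2)=1 G2=G4=1 G3=NOT G3=NOT 0=1 G4=G2=1 -> 01111
Step 4: G0=NOT G1=NOT 1=0 G1=(1+1>=2)=1 G2=G4=1 G3=NOT G3=NOT 1=0 G4=G2=1 -> 01101
Step 5: G0=NOT G1=NOT 1=0 G1=(1+1>=2)=1 G2=G4=1 G3=NOT G3=NOT 0=1 G4=G2=1 -> 01111
Step 6: G0=NOT G1=NOT 1=0 G1=(1+1>=2)=1 G2=G4=1 G3=NOT G3=NOT 1=0 G4=G2=1 -> 01101
Step 7: G0=NOT G1=NOT 1=0 G1=(1+1>=2)=1 G2=G4=1 G3=NOT G3=NOT 0=1 G4=G2=1 -> 01111

01111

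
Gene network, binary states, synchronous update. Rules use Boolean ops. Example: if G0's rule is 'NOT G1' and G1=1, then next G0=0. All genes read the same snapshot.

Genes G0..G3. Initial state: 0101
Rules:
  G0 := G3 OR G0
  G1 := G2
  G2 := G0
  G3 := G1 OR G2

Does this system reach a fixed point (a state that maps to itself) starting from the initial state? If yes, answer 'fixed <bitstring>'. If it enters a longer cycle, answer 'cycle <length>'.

Answer: fixed 1111

Derivation:
Step 0: 0101
Step 1: G0=G3|G0=1|0=1 G1=G2=0 G2=G0=0 G3=G1|G2=1|0=1 -> 1001
Step 2: G0=G3|G0=1|1=1 G1=G2=0 G2=G0=1 G3=G1|G2=0|0=0 -> 1010
Step 3: G0=G3|G0=0|1=1 G1=G2=1 G2=G0=1 G3=G1|G2=0|1=1 -> 1111
Step 4: G0=G3|G0=1|1=1 G1=G2=1 G2=G0=1 G3=G1|G2=1|1=1 -> 1111
Fixed point reached at step 3: 1111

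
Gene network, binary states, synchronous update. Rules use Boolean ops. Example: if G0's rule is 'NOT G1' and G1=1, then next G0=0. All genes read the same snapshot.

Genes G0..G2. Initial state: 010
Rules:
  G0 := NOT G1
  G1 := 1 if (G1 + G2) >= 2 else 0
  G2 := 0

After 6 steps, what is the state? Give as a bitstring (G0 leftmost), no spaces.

Step 1: G0=NOT G1=NOT 1=0 G1=(1+0>=2)=0 G2=0(const) -> 000
Step 2: G0=NOT G1=NOT 0=1 G1=(0+0>=2)=0 G2=0(const) -> 100
Step 3: G0=NOT G1=NOT 0=1 G1=(0+0>=2)=0 G2=0(const) -> 100
Step 4: G0=NOT G1=NOT 0=1 G1=(0+0>=2)=0 G2=0(const) -> 100
Step 5: G0=NOT G1=NOT 0=1 G1=(0+0>=2)=0 G2=0(const) -> 100
Step 6: G0=NOT G1=NOT 0=1 G1=(0+0>=2)=0 G2=0(const) -> 100

100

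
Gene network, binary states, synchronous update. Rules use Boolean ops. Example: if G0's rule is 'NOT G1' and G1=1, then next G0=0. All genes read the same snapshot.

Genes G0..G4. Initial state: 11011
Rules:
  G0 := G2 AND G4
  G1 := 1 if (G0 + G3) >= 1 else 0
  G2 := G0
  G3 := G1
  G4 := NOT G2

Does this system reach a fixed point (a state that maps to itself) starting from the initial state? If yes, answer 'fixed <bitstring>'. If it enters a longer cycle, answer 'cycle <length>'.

Step 0: 11011
Step 1: G0=G2&G4=0&1=0 G1=(1+1>=1)=1 G2=G0=1 G3=G1=1 G4=NOT G2=NOT 0=1 -> 01111
Step 2: G0=G2&G4=1&1=1 G1=(0+1>=1)=1 G2=G0=0 G3=G1=1 G4=NOT G2=NOT 1=0 -> 11010
Step 3: G0=G2&G4=0&0=0 G1=(1+1>=1)=1 G2=G0=1 G3=G1=1 G4=NOT G2=NOT 0=1 -> 01111
Cycle of length 2 starting at step 1 -> no fixed point

Answer: cycle 2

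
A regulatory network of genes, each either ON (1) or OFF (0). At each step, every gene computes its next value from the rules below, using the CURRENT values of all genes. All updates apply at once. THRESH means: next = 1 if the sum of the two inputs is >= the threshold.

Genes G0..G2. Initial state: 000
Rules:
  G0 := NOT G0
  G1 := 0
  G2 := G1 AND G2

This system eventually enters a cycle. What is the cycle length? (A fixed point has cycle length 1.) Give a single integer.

Answer: 2

Derivation:
Step 0: 000
Step 1: G0=NOT G0=NOT 0=1 G1=0(const) G2=G1&G2=0&0=0 -> 100
Step 2: G0=NOT G0=NOT 1=0 G1=0(const) G2=G1&G2=0&0=0 -> 000
State from step 2 equals state from step 0 -> cycle length 2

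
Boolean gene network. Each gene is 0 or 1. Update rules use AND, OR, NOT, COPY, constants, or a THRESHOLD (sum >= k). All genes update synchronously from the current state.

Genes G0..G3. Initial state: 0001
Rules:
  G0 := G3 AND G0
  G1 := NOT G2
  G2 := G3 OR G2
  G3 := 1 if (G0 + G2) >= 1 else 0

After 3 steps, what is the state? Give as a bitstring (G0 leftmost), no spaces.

Step 1: G0=G3&G0=1&0=0 G1=NOT G2=NOT 0=1 G2=G3|G2=1|0=1 G3=(0+0>=1)=0 -> 0110
Step 2: G0=G3&G0=0&0=0 G1=NOT G2=NOT 1=0 G2=G3|G2=0|1=1 G3=(0+1>=1)=1 -> 0011
Step 3: G0=G3&G0=1&0=0 G1=NOT G2=NOT 1=0 G2=G3|G2=1|1=1 G3=(0+1>=1)=1 -> 0011

0011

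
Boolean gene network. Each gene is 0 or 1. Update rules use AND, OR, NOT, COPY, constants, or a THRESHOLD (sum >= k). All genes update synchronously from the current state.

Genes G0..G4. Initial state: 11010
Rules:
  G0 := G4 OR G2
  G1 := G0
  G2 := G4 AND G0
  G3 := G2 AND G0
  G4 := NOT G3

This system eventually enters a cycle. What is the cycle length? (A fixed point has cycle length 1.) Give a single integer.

Answer: 7

Derivation:
Step 0: 11010
Step 1: G0=G4|G2=0|0=0 G1=G0=1 G2=G4&G0=0&1=0 G3=G2&G0=0&1=0 G4=NOT G3=NOT 1=0 -> 01000
Step 2: G0=G4|G2=0|0=0 G1=G0=0 G2=G4&G0=0&0=0 G3=G2&G0=0&0=0 G4=NOT G3=NOT 0=1 -> 00001
Step 3: G0=G4|G2=1|0=1 G1=G0=0 G2=G4&G0=1&0=0 G3=G2&G0=0&0=0 G4=NOT G3=NOT 0=1 -> 10001
Step 4: G0=G4|G2=1|0=1 G1=G0=1 G2=G4&G0=1&1=1 G3=G2&G0=0&1=0 G4=NOT G3=NOT 0=1 -> 11101
Step 5: G0=G4|G2=1|1=1 G1=G0=1 G2=G4&G0=1&1=1 G3=G2&G0=1&1=1 G4=NOT G3=NOT 0=1 -> 11111
Step 6: G0=G4|G2=1|1=1 G1=G0=1 G2=G4&G0=1&1=1 G3=G2&G0=1&1=1 G4=NOT G3=NOT 1=0 -> 11110
Step 7: G0=G4|G2=0|1=1 G1=G0=1 G2=G4&G0=0&1=0 G3=G2&G0=1&1=1 G4=NOT G3=NOT 1=0 -> 11010
State from step 7 equals state from step 0 -> cycle length 7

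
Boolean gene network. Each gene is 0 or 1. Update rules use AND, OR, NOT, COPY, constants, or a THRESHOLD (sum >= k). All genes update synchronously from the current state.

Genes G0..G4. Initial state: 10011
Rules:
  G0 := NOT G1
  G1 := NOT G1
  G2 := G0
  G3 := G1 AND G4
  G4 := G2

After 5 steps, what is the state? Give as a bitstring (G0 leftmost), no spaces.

Step 1: G0=NOT G1=NOT 0=1 G1=NOT G1=NOT 0=1 G2=G0=1 G3=G1&G4=0&1=0 G4=G2=0 -> 11100
Step 2: G0=NOT G1=NOT 1=0 G1=NOT G1=NOT 1=0 G2=G0=1 G3=G1&G4=1&0=0 G4=G2=1 -> 00101
Step 3: G0=NOT G1=NOT 0=1 G1=NOT G1=NOT 0=1 G2=G0=0 G3=G1&G4=0&1=0 G4=G2=1 -> 11001
Step 4: G0=NOT G1=NOT 1=0 G1=NOT G1=NOT 1=0 G2=G0=1 G3=G1&G4=1&1=1 G4=G2=0 -> 00110
Step 5: G0=NOT G1=NOT 0=1 G1=NOT G1=NOT 0=1 G2=G0=0 G3=G1&G4=0&0=0 G4=G2=1 -> 11001

11001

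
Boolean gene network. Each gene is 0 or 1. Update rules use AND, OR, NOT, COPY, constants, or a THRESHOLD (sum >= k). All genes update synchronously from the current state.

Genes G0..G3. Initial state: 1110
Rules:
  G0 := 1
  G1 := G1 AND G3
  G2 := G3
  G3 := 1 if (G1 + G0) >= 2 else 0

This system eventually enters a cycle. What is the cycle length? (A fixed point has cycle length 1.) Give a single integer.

Step 0: 1110
Step 1: G0=1(const) G1=G1&G3=1&0=0 G2=G3=0 G3=(1+1>=2)=1 -> 1001
Step 2: G0=1(const) G1=G1&G3=0&1=0 G2=G3=1 G3=(0+1>=2)=0 -> 1010
Step 3: G0=1(const) G1=G1&G3=0&0=0 G2=G3=0 G3=(0+1>=2)=0 -> 1000
Step 4: G0=1(const) G1=G1&G3=0&0=0 G2=G3=0 G3=(0+1>=2)=0 -> 1000
State from step 4 equals state from step 3 -> cycle length 1

Answer: 1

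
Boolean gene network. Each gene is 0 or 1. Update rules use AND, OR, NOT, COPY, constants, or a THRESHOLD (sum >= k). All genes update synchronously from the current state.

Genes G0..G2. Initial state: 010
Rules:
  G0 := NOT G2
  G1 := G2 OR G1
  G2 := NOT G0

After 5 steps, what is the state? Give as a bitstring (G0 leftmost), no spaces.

Step 1: G0=NOT G2=NOT 0=1 G1=G2|G1=0|1=1 G2=NOT G0=NOT 0=1 -> 111
Step 2: G0=NOT G2=NOT 1=0 G1=G2|G1=1|1=1 G2=NOT G0=NOT 1=0 -> 010
Step 3: G0=NOT G2=NOT 0=1 G1=G2|G1=0|1=1 G2=NOT G0=NOT 0=1 -> 111
Step 4: G0=NOT G2=NOT 1=0 G1=G2|G1=1|1=1 G2=NOT G0=NOT 1=0 -> 010
Step 5: G0=NOT G2=NOT 0=1 G1=G2|G1=0|1=1 G2=NOT G0=NOT 0=1 -> 111

111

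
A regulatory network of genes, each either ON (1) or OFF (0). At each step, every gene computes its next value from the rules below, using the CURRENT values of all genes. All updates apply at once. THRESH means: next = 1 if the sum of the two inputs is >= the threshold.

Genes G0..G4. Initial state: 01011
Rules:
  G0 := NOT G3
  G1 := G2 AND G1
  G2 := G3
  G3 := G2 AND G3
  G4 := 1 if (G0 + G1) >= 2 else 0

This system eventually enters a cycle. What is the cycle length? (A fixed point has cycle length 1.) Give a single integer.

Step 0: 01011
Step 1: G0=NOT G3=NOT 1=0 G1=G2&G1=0&1=0 G2=G3=1 G3=G2&G3=0&1=0 G4=(0+1>=2)=0 -> 00100
Step 2: G0=NOT G3=NOT 0=1 G1=G2&G1=1&0=0 G2=G3=0 G3=G2&G3=1&0=0 G4=(0+0>=2)=0 -> 10000
Step 3: G0=NOT G3=NOT 0=1 G1=G2&G1=0&0=0 G2=G3=0 G3=G2&G3=0&0=0 G4=(1+0>=2)=0 -> 10000
State from step 3 equals state from step 2 -> cycle length 1

Answer: 1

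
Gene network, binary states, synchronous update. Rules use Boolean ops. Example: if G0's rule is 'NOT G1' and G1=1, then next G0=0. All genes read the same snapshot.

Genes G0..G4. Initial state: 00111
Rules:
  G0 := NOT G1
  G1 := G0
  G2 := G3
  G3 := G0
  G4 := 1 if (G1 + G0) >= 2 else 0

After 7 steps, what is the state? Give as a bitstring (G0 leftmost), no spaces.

Step 1: G0=NOT G1=NOT 0=1 G1=G0=0 G2=G3=1 G3=G0=0 G4=(0+0>=2)=0 -> 10100
Step 2: G0=NOT G1=NOT 0=1 G1=G0=1 G2=G3=0 G3=G0=1 G4=(0+1>=2)=0 -> 11010
Step 3: G0=NOT G1=NOT 1=0 G1=G0=1 G2=G3=1 G3=G0=1 G4=(1+1>=2)=1 -> 01111
Step 4: G0=NOT G1=NOT 1=0 G1=G0=0 G2=G3=1 G3=G0=0 G4=(1+0>=2)=0 -> 00100
Step 5: G0=NOT G1=NOT 0=1 G1=G0=0 G2=G3=0 G3=G0=0 G4=(0+0>=2)=0 -> 10000
Step 6: G0=NOT G1=NOT 0=1 G1=G0=1 G2=G3=0 G3=G0=1 G4=(0+1>=2)=0 -> 11010
Step 7: G0=NOT G1=NOT 1=0 G1=G0=1 G2=G3=1 G3=G0=1 G4=(1+1>=2)=1 -> 01111

01111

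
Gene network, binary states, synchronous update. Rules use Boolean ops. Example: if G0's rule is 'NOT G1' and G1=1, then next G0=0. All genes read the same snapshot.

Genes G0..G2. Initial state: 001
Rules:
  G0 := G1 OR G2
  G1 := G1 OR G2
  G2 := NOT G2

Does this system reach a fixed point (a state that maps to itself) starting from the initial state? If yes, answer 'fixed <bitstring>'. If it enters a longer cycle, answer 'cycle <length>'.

Answer: cycle 2

Derivation:
Step 0: 001
Step 1: G0=G1|G2=0|1=1 G1=G1|G2=0|1=1 G2=NOT G2=NOT 1=0 -> 110
Step 2: G0=G1|G2=1|0=1 G1=G1|G2=1|0=1 G2=NOT G2=NOT 0=1 -> 111
Step 3: G0=G1|G2=1|1=1 G1=G1|G2=1|1=1 G2=NOT G2=NOT 1=0 -> 110
Cycle of length 2 starting at step 1 -> no fixed point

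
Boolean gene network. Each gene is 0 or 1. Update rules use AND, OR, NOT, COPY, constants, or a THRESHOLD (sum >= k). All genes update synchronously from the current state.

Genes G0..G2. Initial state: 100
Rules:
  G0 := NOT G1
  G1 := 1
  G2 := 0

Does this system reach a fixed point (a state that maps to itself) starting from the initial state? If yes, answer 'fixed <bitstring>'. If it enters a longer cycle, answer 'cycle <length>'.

Step 0: 100
Step 1: G0=NOT G1=NOT 0=1 G1=1(const) G2=0(const) -> 110
Step 2: G0=NOT G1=NOT 1=0 G1=1(const) G2=0(const) -> 010
Step 3: G0=NOT G1=NOT 1=0 G1=1(const) G2=0(const) -> 010
Fixed point reached at step 2: 010

Answer: fixed 010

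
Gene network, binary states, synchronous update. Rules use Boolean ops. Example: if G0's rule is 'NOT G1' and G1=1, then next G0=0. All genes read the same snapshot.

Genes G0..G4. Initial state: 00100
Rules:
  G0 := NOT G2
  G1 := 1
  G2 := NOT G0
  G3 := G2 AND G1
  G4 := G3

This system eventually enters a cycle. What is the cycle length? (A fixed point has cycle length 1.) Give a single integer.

Answer: 1

Derivation:
Step 0: 00100
Step 1: G0=NOT G2=NOT 1=0 G1=1(const) G2=NOT G0=NOT 0=1 G3=G2&G1=1&0=0 G4=G3=0 -> 01100
Step 2: G0=NOT G2=NOT 1=0 G1=1(const) G2=NOT G0=NOT 0=1 G3=G2&G1=1&1=1 G4=G3=0 -> 01110
Step 3: G0=NOT G2=NOT 1=0 G1=1(const) G2=NOT G0=NOT 0=1 G3=G2&G1=1&1=1 G4=G3=1 -> 01111
Step 4: G0=NOT G2=NOT 1=0 G1=1(const) G2=NOT G0=NOT 0=1 G3=G2&G1=1&1=1 G4=G3=1 -> 01111
State from step 4 equals state from step 3 -> cycle length 1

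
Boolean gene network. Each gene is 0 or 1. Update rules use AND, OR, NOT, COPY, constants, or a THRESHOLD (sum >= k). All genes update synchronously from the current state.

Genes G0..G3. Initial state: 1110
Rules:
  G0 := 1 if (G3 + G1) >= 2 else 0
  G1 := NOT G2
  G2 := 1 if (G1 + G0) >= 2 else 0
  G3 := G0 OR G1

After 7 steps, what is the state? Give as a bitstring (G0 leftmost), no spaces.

Step 1: G0=(0+1>=2)=0 G1=NOT G2=NOT 1=0 G2=(1+1>=2)=1 G3=G0|G1=1|1=1 -> 0011
Step 2: G0=(1+0>=2)=0 G1=NOT G2=NOT 1=0 G2=(0+0>=2)=0 G3=G0|G1=0|0=0 -> 0000
Step 3: G0=(0+0>=2)=0 G1=NOT G2=NOT 0=1 G2=(0+0>=2)=0 G3=G0|G1=0|0=0 -> 0100
Step 4: G0=(0+1>=2)=0 G1=NOT G2=NOT 0=1 G2=(1+0>=2)=0 G3=G0|G1=0|1=1 -> 0101
Step 5: G0=(1+1>=2)=1 G1=NOT G2=NOT 0=1 G2=(1+0>=2)=0 G3=G0|G1=0|1=1 -> 1101
Step 6: G0=(1+1>=2)=1 G1=NOT G2=NOT 0=1 G2=(1+1>=2)=1 G3=G0|G1=1|1=1 -> 1111
Step 7: G0=(1+1>=2)=1 G1=NOT G2=NOT 1=0 G2=(1+1>=2)=1 G3=G0|G1=1|1=1 -> 1011

1011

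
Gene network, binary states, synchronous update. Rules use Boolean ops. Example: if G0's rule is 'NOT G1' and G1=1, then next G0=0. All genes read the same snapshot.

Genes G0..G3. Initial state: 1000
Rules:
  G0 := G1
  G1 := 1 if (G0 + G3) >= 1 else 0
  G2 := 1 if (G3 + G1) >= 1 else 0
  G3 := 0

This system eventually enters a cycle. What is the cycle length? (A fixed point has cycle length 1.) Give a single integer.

Step 0: 1000
Step 1: G0=G1=0 G1=(1+0>=1)=1 G2=(0+0>=1)=0 G3=0(const) -> 0100
Step 2: G0=G1=1 G1=(0+0>=1)=0 G2=(0+1>=1)=1 G3=0(const) -> 1010
Step 3: G0=G1=0 G1=(1+0>=1)=1 G2=(0+0>=1)=0 G3=0(const) -> 0100
State from step 3 equals state from step 1 -> cycle length 2

Answer: 2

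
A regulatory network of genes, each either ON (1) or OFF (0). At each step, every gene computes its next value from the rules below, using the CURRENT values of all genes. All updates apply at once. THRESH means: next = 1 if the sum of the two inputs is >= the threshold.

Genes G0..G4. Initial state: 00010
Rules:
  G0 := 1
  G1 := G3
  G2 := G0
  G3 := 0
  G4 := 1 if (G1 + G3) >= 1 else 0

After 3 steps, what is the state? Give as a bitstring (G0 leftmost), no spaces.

Step 1: G0=1(const) G1=G3=1 G2=G0=0 G3=0(const) G4=(0+1>=1)=1 -> 11001
Step 2: G0=1(const) G1=G3=0 G2=G0=1 G3=0(const) G4=(1+0>=1)=1 -> 10101
Step 3: G0=1(const) G1=G3=0 G2=G0=1 G3=0(const) G4=(0+0>=1)=0 -> 10100

10100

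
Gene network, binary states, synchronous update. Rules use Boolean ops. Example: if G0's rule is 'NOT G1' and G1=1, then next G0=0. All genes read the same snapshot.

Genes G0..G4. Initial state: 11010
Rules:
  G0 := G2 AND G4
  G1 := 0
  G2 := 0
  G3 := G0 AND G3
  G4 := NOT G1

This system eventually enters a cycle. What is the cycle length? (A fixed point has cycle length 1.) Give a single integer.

Step 0: 11010
Step 1: G0=G2&G4=0&0=0 G1=0(const) G2=0(const) G3=G0&G3=1&1=1 G4=NOT G1=NOT 1=0 -> 00010
Step 2: G0=G2&G4=0&0=0 G1=0(const) G2=0(const) G3=G0&G3=0&1=0 G4=NOT G1=NOT 0=1 -> 00001
Step 3: G0=G2&G4=0&1=0 G1=0(const) G2=0(const) G3=G0&G3=0&0=0 G4=NOT G1=NOT 0=1 -> 00001
State from step 3 equals state from step 2 -> cycle length 1

Answer: 1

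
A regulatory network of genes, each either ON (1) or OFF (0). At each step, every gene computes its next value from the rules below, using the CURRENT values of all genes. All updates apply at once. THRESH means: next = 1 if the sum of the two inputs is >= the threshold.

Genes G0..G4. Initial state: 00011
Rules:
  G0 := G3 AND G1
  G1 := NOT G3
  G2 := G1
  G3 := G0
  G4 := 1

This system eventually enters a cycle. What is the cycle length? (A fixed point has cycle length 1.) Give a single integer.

Answer: 1

Derivation:
Step 0: 00011
Step 1: G0=G3&G1=1&0=0 G1=NOT G3=NOT 1=0 G2=G1=0 G3=G0=0 G4=1(const) -> 00001
Step 2: G0=G3&G1=0&0=0 G1=NOT G3=NOT 0=1 G2=G1=0 G3=G0=0 G4=1(const) -> 01001
Step 3: G0=G3&G1=0&1=0 G1=NOT G3=NOT 0=1 G2=G1=1 G3=G0=0 G4=1(const) -> 01101
Step 4: G0=G3&G1=0&1=0 G1=NOT G3=NOT 0=1 G2=G1=1 G3=G0=0 G4=1(const) -> 01101
State from step 4 equals state from step 3 -> cycle length 1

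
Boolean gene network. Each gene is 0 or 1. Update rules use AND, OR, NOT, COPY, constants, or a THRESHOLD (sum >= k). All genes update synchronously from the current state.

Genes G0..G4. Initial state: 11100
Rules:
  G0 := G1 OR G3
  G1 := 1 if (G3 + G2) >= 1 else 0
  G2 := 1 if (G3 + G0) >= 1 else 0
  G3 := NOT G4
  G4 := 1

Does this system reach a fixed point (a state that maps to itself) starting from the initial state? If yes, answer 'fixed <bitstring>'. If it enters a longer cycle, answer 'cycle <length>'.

Step 0: 11100
Step 1: G0=G1|G3=1|0=1 G1=(0+1>=1)=1 G2=(0+1>=1)=1 G3=NOT G4=NOT 0=1 G4=1(const) -> 11111
Step 2: G0=G1|G3=1|1=1 G1=(1+1>=1)=1 G2=(1+1>=1)=1 G3=NOT G4=NOT 1=0 G4=1(const) -> 11101
Step 3: G0=G1|G3=1|0=1 G1=(0+1>=1)=1 G2=(0+1>=1)=1 G3=NOT G4=NOT 1=0 G4=1(const) -> 11101
Fixed point reached at step 2: 11101

Answer: fixed 11101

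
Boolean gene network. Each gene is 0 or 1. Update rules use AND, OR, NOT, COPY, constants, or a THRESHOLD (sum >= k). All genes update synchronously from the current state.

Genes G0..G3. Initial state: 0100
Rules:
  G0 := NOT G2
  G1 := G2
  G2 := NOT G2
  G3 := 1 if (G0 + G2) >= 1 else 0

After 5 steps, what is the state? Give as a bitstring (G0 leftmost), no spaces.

Step 1: G0=NOT G2=NOT 0=1 G1=G2=0 G2=NOT G2=NOT 0=1 G3=(0+0>=1)=0 -> 1010
Step 2: G0=NOT G2=NOT 1=0 G1=G2=1 G2=NOT G2=NOT 1=0 G3=(1+1>=1)=1 -> 0101
Step 3: G0=NOT G2=NOT 0=1 G1=G2=0 G2=NOT G2=NOT 0=1 G3=(0+0>=1)=0 -> 1010
Step 4: G0=NOT G2=NOT 1=0 G1=G2=1 G2=NOT G2=NOT 1=0 G3=(1+1>=1)=1 -> 0101
Step 5: G0=NOT G2=NOT 0=1 G1=G2=0 G2=NOT G2=NOT 0=1 G3=(0+0>=1)=0 -> 1010

1010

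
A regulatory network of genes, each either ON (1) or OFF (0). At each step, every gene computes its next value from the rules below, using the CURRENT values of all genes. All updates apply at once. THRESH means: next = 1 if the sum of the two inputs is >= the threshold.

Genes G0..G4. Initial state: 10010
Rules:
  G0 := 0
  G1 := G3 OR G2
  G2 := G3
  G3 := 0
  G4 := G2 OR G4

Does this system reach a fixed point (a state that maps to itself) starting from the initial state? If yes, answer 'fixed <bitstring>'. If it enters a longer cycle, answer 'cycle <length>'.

Answer: fixed 00001

Derivation:
Step 0: 10010
Step 1: G0=0(const) G1=G3|G2=1|0=1 G2=G3=1 G3=0(const) G4=G2|G4=0|0=0 -> 01100
Step 2: G0=0(const) G1=G3|G2=0|1=1 G2=G3=0 G3=0(const) G4=G2|G4=1|0=1 -> 01001
Step 3: G0=0(const) G1=G3|G2=0|0=0 G2=G3=0 G3=0(const) G4=G2|G4=0|1=1 -> 00001
Step 4: G0=0(const) G1=G3|G2=0|0=0 G2=G3=0 G3=0(const) G4=G2|G4=0|1=1 -> 00001
Fixed point reached at step 3: 00001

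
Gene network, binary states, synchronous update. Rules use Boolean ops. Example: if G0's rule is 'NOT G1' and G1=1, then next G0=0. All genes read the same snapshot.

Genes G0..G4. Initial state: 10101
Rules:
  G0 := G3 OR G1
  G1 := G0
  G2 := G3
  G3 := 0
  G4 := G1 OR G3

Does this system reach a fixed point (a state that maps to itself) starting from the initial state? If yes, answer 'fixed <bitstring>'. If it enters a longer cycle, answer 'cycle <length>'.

Answer: cycle 2

Derivation:
Step 0: 10101
Step 1: G0=G3|G1=0|0=0 G1=G0=1 G2=G3=0 G3=0(const) G4=G1|G3=0|0=0 -> 01000
Step 2: G0=G3|G1=0|1=1 G1=G0=0 G2=G3=0 G3=0(const) G4=G1|G3=1|0=1 -> 10001
Step 3: G0=G3|G1=0|0=0 G1=G0=1 G2=G3=0 G3=0(const) G4=G1|G3=0|0=0 -> 01000
Cycle of length 2 starting at step 1 -> no fixed point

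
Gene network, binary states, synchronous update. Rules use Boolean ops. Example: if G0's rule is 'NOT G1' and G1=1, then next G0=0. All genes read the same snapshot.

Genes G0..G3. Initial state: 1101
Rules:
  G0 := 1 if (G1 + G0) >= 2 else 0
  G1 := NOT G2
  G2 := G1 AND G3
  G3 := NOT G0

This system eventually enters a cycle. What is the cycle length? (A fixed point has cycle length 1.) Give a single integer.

Answer: 4

Derivation:
Step 0: 1101
Step 1: G0=(1+1>=2)=1 G1=NOT G2=NOT 0=1 G2=G1&G3=1&1=1 G3=NOT G0=NOT 1=0 -> 1110
Step 2: G0=(1+1>=2)=1 G1=NOT G2=NOT 1=0 G2=G1&G3=1&0=0 G3=NOT G0=NOT 1=0 -> 1000
Step 3: G0=(0+1>=2)=0 G1=NOT G2=NOT 0=1 G2=G1&G3=0&0=0 G3=NOT G0=NOT 1=0 -> 0100
Step 4: G0=(1+0>=2)=0 G1=NOT G2=NOT 0=1 G2=G1&G3=1&0=0 G3=NOT G0=NOT 0=1 -> 0101
Step 5: G0=(1+0>=2)=0 G1=NOT G2=NOT 0=1 G2=G1&G3=1&1=1 G3=NOT G0=NOT 0=1 -> 0111
Step 6: G0=(1+0>=2)=0 G1=NOT G2=NOT 1=0 G2=G1&G3=1&1=1 G3=NOT G0=NOT 0=1 -> 0011
Step 7: G0=(0+0>=2)=0 G1=NOT G2=NOT 1=0 G2=G1&G3=0&1=0 G3=NOT G0=NOT 0=1 -> 0001
Step 8: G0=(0+0>=2)=0 G1=NOT G2=NOT 0=1 G2=G1&G3=0&1=0 G3=NOT G0=NOT 0=1 -> 0101
State from step 8 equals state from step 4 -> cycle length 4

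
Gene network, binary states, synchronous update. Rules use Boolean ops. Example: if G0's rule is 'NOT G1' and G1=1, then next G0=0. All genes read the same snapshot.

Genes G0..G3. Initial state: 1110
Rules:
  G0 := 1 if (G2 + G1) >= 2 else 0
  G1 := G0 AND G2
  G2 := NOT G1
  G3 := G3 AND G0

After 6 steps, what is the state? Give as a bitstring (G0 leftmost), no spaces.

Step 1: G0=(1+1>=2)=1 G1=G0&G2=1&1=1 G2=NOT G1=NOT 1=0 G3=G3&G0=0&1=0 -> 1100
Step 2: G0=(0+1>=2)=0 G1=G0&G2=1&0=0 G2=NOT G1=NOT 1=0 G3=G3&G0=0&1=0 -> 0000
Step 3: G0=(0+0>=2)=0 G1=G0&G2=0&0=0 G2=NOT G1=NOT 0=1 G3=G3&G0=0&0=0 -> 0010
Step 4: G0=(1+0>=2)=0 G1=G0&G2=0&1=0 G2=NOT G1=NOT 0=1 G3=G3&G0=0&0=0 -> 0010
Step 5: G0=(1+0>=2)=0 G1=G0&G2=0&1=0 G2=NOT G1=NOT 0=1 G3=G3&G0=0&0=0 -> 0010
Step 6: G0=(1+0>=2)=0 G1=G0&G2=0&1=0 G2=NOT G1=NOT 0=1 G3=G3&G0=0&0=0 -> 0010

0010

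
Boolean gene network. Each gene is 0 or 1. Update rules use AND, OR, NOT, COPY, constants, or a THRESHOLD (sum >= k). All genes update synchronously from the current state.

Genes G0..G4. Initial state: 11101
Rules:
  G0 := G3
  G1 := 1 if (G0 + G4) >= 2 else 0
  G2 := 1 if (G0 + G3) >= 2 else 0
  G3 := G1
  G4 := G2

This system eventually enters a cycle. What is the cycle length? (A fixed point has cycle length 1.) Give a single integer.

Answer: 1

Derivation:
Step 0: 11101
Step 1: G0=G3=0 G1=(1+1>=2)=1 G2=(1+0>=2)=0 G3=G1=1 G4=G2=1 -> 01011
Step 2: G0=G3=1 G1=(0+1>=2)=0 G2=(0+1>=2)=0 G3=G1=1 G4=G2=0 -> 10010
Step 3: G0=G3=1 G1=(1+0>=2)=0 G2=(1+1>=2)=1 G3=G1=0 G4=G2=0 -> 10100
Step 4: G0=G3=0 G1=(1+0>=2)=0 G2=(1+0>=2)=0 G3=G1=0 G4=G2=1 -> 00001
Step 5: G0=G3=0 G1=(0+1>=2)=0 G2=(0+0>=2)=0 G3=G1=0 G4=G2=0 -> 00000
Step 6: G0=G3=0 G1=(0+0>=2)=0 G2=(0+0>=2)=0 G3=G1=0 G4=G2=0 -> 00000
State from step 6 equals state from step 5 -> cycle length 1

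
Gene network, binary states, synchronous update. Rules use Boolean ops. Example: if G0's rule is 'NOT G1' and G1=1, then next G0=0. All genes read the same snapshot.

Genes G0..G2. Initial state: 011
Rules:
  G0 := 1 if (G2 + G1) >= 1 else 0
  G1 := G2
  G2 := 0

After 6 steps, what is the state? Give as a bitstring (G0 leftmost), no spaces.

Step 1: G0=(1+1>=1)=1 G1=G2=1 G2=0(const) -> 110
Step 2: G0=(0+1>=1)=1 G1=G2=0 G2=0(const) -> 100
Step 3: G0=(0+0>=1)=0 G1=G2=0 G2=0(const) -> 000
Step 4: G0=(0+0>=1)=0 G1=G2=0 G2=0(const) -> 000
Step 5: G0=(0+0>=1)=0 G1=G2=0 G2=0(const) -> 000
Step 6: G0=(0+0>=1)=0 G1=G2=0 G2=0(const) -> 000

000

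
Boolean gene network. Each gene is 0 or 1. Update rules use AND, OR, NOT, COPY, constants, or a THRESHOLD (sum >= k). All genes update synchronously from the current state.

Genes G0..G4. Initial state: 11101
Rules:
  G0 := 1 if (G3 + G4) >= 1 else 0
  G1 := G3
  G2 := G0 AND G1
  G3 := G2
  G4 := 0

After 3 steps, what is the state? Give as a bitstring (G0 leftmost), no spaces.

Step 1: G0=(0+1>=1)=1 G1=G3=0 G2=G0&G1=1&1=1 G3=G2=1 G4=0(const) -> 10110
Step 2: G0=(1+0>=1)=1 G1=G3=1 G2=G0&G1=1&0=0 G3=G2=1 G4=0(const) -> 11010
Step 3: G0=(1+0>=1)=1 G1=G3=1 G2=G0&G1=1&1=1 G3=G2=0 G4=0(const) -> 11100

11100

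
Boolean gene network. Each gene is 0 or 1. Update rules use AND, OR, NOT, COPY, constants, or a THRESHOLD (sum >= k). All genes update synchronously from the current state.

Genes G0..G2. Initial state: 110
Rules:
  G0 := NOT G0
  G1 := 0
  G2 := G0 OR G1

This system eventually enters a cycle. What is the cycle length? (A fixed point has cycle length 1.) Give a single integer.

Answer: 2

Derivation:
Step 0: 110
Step 1: G0=NOT G0=NOT 1=0 G1=0(const) G2=G0|G1=1|1=1 -> 001
Step 2: G0=NOT G0=NOT 0=1 G1=0(const) G2=G0|G1=0|0=0 -> 100
Step 3: G0=NOT G0=NOT 1=0 G1=0(const) G2=G0|G1=1|0=1 -> 001
State from step 3 equals state from step 1 -> cycle length 2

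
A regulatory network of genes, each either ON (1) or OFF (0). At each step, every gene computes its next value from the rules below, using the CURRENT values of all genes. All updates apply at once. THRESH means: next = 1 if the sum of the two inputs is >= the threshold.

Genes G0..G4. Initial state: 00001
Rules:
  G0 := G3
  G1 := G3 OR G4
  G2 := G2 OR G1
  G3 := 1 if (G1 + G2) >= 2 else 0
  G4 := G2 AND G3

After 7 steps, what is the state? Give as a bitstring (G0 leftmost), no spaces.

Step 1: G0=G3=0 G1=G3|G4=0|1=1 G2=G2|G1=0|0=0 G3=(0+0>=2)=0 G4=G2&G3=0&0=0 -> 01000
Step 2: G0=G3=0 G1=G3|G4=0|0=0 G2=G2|G1=0|1=1 G3=(1+0>=2)=0 G4=G2&G3=0&0=0 -> 00100
Step 3: G0=G3=0 G1=G3|G4=0|0=0 G2=G2|G1=1|0=1 G3=(0+1>=2)=0 G4=G2&G3=1&0=0 -> 00100
Step 4: G0=G3=0 G1=G3|G4=0|0=0 G2=G2|G1=1|0=1 G3=(0+1>=2)=0 G4=G2&G3=1&0=0 -> 00100
Step 5: G0=G3=0 G1=G3|G4=0|0=0 G2=G2|G1=1|0=1 G3=(0+1>=2)=0 G4=G2&G3=1&0=0 -> 00100
Step 6: G0=G3=0 G1=G3|G4=0|0=0 G2=G2|G1=1|0=1 G3=(0+1>=2)=0 G4=G2&G3=1&0=0 -> 00100
Step 7: G0=G3=0 G1=G3|G4=0|0=0 G2=G2|G1=1|0=1 G3=(0+1>=2)=0 G4=G2&G3=1&0=0 -> 00100

00100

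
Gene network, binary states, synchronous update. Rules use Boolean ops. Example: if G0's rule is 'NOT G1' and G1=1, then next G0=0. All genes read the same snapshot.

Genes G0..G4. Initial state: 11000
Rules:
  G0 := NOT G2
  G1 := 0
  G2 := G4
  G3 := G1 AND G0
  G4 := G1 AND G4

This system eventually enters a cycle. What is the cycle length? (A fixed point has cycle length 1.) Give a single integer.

Step 0: 11000
Step 1: G0=NOT G2=NOT 0=1 G1=0(const) G2=G4=0 G3=G1&G0=1&1=1 G4=G1&G4=1&0=0 -> 10010
Step 2: G0=NOT G2=NOT 0=1 G1=0(const) G2=G4=0 G3=G1&G0=0&1=0 G4=G1&G4=0&0=0 -> 10000
Step 3: G0=NOT G2=NOT 0=1 G1=0(const) G2=G4=0 G3=G1&G0=0&1=0 G4=G1&G4=0&0=0 -> 10000
State from step 3 equals state from step 2 -> cycle length 1

Answer: 1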